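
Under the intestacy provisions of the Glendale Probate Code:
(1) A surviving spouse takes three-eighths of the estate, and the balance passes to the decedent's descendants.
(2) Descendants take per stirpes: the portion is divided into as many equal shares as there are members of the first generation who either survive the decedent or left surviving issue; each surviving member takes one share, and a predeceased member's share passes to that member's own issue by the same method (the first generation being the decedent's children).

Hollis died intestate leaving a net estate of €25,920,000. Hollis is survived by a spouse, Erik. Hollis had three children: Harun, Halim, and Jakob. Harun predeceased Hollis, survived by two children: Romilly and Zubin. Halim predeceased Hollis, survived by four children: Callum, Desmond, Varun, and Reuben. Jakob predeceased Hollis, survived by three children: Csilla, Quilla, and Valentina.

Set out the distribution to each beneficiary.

Erik takes three-eighths of €25,920,000 = €9,720,000. The remaining €16,200,000 passes to the descendants.
The descendants' portion (€16,200,000) is divided into 3 shares of €5,400,000: Harun's €5,400,000 share passes to Harun's issue; Halim's €5,400,000 share passes to Halim's issue; Jakob's €5,400,000 share passes to Jakob's issue.
Harun's share (€5,400,000) is divided into 2 shares of €2,700,000: Romilly and Zubin each take €2,700,000.
Halim's share (€5,400,000) is divided into 4 shares of €1,350,000: Callum, Desmond, Varun, and Reuben each take €1,350,000.
Jakob's share (€5,400,000) is divided into 3 shares of €1,800,000: Csilla, Quilla, and Valentina each take €1,800,000.

Erik: €9,720,000; Romilly: €2,700,000; Zubin: €2,700,000; Callum: €1,350,000; Desmond: €1,350,000; Varun: €1,350,000; Reuben: €1,350,000; Csilla: €1,800,000; Quilla: €1,800,000; Valentina: €1,800,000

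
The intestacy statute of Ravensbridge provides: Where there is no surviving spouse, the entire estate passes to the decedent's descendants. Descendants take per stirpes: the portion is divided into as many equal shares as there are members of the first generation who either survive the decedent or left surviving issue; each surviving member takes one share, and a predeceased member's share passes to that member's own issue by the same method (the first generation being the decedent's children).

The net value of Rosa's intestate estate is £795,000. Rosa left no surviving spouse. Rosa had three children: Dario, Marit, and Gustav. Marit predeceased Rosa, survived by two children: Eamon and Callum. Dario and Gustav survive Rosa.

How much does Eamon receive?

The entire £795,000 passes to the descendants.
That amount (£795,000) is divided into 3 shares of £265,000: Dario and Gustav each take £265,000; Marit's £265,000 share passes to Marit's issue.
Marit's share (£265,000) is divided into 2 shares of £132,500: Eamon and Callum each take £132,500.

Eamon receives £132,500.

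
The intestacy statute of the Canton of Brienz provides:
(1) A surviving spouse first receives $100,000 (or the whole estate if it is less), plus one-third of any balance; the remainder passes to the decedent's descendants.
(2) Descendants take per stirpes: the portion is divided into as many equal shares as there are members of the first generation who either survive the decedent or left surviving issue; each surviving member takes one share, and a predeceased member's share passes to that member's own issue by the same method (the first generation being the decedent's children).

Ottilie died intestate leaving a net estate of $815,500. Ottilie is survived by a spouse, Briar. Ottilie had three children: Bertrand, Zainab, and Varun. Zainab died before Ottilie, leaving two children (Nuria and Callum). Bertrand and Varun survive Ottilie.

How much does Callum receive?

Briar first takes $100,000, leaving a balance of $715,500. Briar then takes one-third of the balance ($238,500), for a total of $338,500. The remaining $477,000 passes to the descendants.
The descendants' portion ($477,000) is divided into 3 shares of $159,000: Bertrand and Varun each take $159,000; Zainab's $159,000 share passes to Zainab's issue.
Zainab's share ($159,000) is divided into 2 shares of $79,500: Nuria and Callum each take $79,500.

Callum receives $79,500.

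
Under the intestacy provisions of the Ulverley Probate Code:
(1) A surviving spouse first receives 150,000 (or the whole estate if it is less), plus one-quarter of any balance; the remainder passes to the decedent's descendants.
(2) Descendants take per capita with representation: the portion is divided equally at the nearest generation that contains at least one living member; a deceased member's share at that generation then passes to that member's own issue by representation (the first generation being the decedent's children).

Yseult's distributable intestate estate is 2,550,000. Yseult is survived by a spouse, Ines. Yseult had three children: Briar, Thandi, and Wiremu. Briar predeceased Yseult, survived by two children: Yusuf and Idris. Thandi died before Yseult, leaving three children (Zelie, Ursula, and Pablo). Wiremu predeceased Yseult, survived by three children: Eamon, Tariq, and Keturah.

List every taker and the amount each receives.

Ines first takes 150,000, leaving a balance of 2,400,000. Ines then takes one-quarter of the balance (600,000), for a total of 750,000. The remaining 1,800,000 passes to the descendants.
No child survives, so the initial division is made at the grandchildren's generation.
The descendants' portion (1,800,000) is divided into 8 shares of 225,000: Yusuf, Idris, Zelie, Ursula, Pablo, Eamon, Tariq, and Keturah each take 225,000.

Ines: 750,000; Yusuf: 225,000; Idris: 225,000; Zelie: 225,000; Ursula: 225,000; Pablo: 225,000; Eamon: 225,000; Tariq: 225,000; Keturah: 225,000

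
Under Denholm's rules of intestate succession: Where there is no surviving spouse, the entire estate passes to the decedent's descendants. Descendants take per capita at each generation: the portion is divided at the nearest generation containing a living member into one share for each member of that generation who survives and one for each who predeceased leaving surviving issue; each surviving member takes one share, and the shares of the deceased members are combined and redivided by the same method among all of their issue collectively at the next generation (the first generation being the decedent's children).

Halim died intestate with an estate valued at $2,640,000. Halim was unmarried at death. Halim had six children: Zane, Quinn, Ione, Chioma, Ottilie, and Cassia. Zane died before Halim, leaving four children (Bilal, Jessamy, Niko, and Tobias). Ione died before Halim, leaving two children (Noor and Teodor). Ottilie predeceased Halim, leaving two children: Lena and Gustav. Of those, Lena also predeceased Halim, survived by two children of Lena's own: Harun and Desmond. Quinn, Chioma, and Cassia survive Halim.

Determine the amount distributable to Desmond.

The entire $2,640,000 passes to the descendants.
That amount ($2,640,000) is divided at the children's generation into 6 shares of $440,000. Quinn, Chioma, and Cassia each take $440,000. The 3 shares of the deceased (Zane, Ione, and Ottilie) are combined into a pool of $1,320,000.
That pool ($1,320,000) is divided at the grandchildren's generation into 8 shares of $165,000. Bilal, Jessamy, Niko, Tobias, Noor, Teodor, and Gustav each take $165,000. The remaining share for the deceased Lena ($165,000) is carried to the next generation.
That pool ($165,000) is divided at the great-grandchildren's generation equally among Harun and Desmond: $82,500 each.

Desmond receives $82,500.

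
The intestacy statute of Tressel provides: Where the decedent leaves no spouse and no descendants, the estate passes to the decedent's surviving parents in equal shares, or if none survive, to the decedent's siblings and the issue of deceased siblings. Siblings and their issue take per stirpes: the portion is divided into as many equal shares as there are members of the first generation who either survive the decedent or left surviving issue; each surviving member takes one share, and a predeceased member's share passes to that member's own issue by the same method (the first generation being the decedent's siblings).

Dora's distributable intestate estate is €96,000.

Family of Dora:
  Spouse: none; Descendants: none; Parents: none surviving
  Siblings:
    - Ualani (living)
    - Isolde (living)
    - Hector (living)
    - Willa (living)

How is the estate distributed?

Ualani: €24,000; Isolde: €24,000; Hector: €24,000; Willa: €24,000

The entire €96,000 passes to the siblings and their issue.
That amount (€96,000) is divided into 4 shares of €24,000: Ualani, Isolde, Hector, and Willa each take €24,000.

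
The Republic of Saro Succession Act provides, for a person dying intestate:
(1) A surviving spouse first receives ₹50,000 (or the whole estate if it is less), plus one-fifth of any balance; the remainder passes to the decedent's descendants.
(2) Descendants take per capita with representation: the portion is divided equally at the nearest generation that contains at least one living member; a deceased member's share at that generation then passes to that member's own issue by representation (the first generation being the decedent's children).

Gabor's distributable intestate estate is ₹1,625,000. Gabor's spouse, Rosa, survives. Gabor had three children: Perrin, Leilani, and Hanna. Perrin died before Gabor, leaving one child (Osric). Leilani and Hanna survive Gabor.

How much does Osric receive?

Rosa first takes ₹50,000, leaving a balance of ₹1,575,000. Rosa then takes one-fifth of the balance (₹315,000), for a total of ₹365,000. The remaining ₹1,260,000 passes to the descendants.
The descendants' portion (₹1,260,000) is divided into 3 shares of ₹420,000: Leilani and Hanna each take ₹420,000; Perrin's ₹420,000 share passes to Perrin's issue.
Perrin's share (₹420,000) passes entirely to Osric.

Osric receives ₹420,000.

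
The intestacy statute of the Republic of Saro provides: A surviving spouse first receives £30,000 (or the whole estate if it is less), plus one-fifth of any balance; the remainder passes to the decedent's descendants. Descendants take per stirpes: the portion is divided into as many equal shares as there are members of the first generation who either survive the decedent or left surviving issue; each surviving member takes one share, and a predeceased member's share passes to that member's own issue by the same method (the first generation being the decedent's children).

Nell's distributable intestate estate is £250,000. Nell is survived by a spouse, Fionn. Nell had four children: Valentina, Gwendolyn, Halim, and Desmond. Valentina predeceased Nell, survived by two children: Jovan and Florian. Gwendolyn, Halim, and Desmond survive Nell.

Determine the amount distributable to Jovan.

Fionn first takes £30,000, leaving a balance of £220,000. Fionn then takes one-fifth of the balance (£44,000), for a total of £74,000. The remaining £176,000 passes to the descendants.
The descendants' portion (£176,000) is divided into 4 shares of £44,000: Gwendolyn, Halim, and Desmond each take £44,000; Valentina's £44,000 share passes to Valentina's issue.
Valentina's share (£44,000) is divided into 2 shares of £22,000: Jovan and Florian each take £22,000.

Jovan receives £22,000.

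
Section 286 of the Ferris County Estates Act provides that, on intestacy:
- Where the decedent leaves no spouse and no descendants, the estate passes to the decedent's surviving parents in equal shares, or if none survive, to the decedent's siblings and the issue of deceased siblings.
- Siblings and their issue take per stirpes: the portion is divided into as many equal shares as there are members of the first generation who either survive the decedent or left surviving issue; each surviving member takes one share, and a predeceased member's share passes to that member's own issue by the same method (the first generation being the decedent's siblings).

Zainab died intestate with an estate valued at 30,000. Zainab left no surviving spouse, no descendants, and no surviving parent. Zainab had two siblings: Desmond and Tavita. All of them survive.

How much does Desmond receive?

Desmond receives 15,000.

The entire 30,000 passes to the siblings and their issue.
That amount (30,000) is divided into 2 shares of 15,000: Desmond and Tavita each take 15,000.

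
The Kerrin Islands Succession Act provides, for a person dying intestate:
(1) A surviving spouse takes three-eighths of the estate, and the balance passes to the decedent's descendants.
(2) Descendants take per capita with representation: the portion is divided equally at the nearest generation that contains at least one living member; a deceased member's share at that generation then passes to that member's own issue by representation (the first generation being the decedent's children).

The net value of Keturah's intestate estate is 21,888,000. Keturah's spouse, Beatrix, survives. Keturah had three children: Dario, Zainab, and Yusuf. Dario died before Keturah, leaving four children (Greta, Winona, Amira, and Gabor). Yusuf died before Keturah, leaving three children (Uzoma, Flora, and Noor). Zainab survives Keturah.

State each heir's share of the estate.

Beatrix: 8,208,000; Greta: 1,140,000; Winona: 1,140,000; Amira: 1,140,000; Gabor: 1,140,000; Zainab: 4,560,000; Uzoma: 1,520,000; Flora: 1,520,000; Noor: 1,520,000

Beatrix takes three-eighths of 21,888,000 = 8,208,000. The remaining 13,680,000 passes to the descendants.
The descendants' portion (13,680,000) is divided into 3 shares of 4,560,000: Zainab takes 4,560,000; Dario's 4,560,000 share passes to Dario's issue; Yusuf's 4,560,000 share passes to Yusuf's issue.
Dario's share (4,560,000) is divided into 4 shares of 1,140,000: Greta, Winona, Amira, and Gabor each take 1,140,000.
Yusuf's share (4,560,000) is divided into 3 shares of 1,520,000: Uzoma, Flora, and Noor each take 1,520,000.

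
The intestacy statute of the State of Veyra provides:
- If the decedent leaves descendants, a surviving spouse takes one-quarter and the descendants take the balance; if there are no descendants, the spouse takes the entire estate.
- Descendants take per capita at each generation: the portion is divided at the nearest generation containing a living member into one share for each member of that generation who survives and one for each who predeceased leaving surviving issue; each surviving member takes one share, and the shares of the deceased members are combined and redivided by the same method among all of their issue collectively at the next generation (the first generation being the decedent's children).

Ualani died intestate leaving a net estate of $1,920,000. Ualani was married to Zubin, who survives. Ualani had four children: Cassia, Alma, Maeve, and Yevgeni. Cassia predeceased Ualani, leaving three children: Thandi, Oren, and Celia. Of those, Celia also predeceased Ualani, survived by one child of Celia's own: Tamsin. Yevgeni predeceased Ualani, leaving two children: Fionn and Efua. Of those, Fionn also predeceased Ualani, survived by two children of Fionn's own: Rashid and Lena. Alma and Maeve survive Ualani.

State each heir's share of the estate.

Zubin: $480,000; Thandi: $144,000; Oren: $144,000; Tamsin: $96,000; Alma: $360,000; Maeve: $360,000; Rashid: $96,000; Lena: $96,000; Efua: $144,000

Zubin takes one-quarter of $1,920,000 = $480,000. The remaining $1,440,000 passes to the descendants.
The descendants' portion ($1,440,000) is divided at the children's generation into 4 shares of $360,000. Alma and Maeve each take $360,000. The 2 shares of the deceased (Cassia and Yevgeni) are combined into a pool of $720,000.
That pool ($720,000) is divided at the grandchildren's generation into 5 shares of $144,000. Thandi, Oren, and Efua each take $144,000. The 2 shares of the deceased (Celia and Fionn) are combined into a pool of $288,000.
That pool ($288,000) is divided at the great-grandchildren's generation equally among Tamsin, Rashid, and Lena: $96,000 each.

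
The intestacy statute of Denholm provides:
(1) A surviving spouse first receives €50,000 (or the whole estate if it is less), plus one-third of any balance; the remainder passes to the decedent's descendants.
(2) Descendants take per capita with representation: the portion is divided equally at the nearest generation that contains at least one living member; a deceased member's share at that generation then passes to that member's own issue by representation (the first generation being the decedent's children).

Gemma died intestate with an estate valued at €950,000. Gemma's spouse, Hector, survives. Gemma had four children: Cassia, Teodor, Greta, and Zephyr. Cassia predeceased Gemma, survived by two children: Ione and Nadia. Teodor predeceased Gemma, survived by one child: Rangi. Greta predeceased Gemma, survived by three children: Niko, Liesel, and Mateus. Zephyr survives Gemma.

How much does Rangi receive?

Rangi receives €150,000.

Hector first takes €50,000, leaving a balance of €900,000. Hector then takes one-third of the balance (€300,000), for a total of €350,000. The remaining €600,000 passes to the descendants.
The descendants' portion (€600,000) is divided into 4 shares of €150,000: Zephyr takes €150,000; Cassia's €150,000 share passes to Cassia's issue; Teodor's €150,000 share passes to Teodor's issue; Greta's €150,000 share passes to Greta's issue.
Cassia's share (€150,000) is divided into 2 shares of €75,000: Ione and Nadia each take €75,000.
Teodor's share (€150,000) passes entirely to Rangi.
Greta's share (€150,000) is divided into 3 shares of €50,000: Niko, Liesel, and Mateus each take €50,000.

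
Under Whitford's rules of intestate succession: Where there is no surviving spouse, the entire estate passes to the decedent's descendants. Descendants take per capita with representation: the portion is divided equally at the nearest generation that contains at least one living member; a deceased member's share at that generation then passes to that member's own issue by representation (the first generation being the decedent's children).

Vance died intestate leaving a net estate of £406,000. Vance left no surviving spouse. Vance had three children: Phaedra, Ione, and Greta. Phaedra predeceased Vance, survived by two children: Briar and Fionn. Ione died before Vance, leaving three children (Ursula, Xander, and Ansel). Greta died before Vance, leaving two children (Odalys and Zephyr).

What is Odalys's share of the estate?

The entire £406,000 passes to the descendants.
No child survives, so the initial division is made at the grandchildren's generation.
That amount (£406,000) is divided into 7 shares of £58,000: Briar, Fionn, Ursula, Xander, Ansel, Odalys, and Zephyr each take £58,000.

Odalys receives £58,000.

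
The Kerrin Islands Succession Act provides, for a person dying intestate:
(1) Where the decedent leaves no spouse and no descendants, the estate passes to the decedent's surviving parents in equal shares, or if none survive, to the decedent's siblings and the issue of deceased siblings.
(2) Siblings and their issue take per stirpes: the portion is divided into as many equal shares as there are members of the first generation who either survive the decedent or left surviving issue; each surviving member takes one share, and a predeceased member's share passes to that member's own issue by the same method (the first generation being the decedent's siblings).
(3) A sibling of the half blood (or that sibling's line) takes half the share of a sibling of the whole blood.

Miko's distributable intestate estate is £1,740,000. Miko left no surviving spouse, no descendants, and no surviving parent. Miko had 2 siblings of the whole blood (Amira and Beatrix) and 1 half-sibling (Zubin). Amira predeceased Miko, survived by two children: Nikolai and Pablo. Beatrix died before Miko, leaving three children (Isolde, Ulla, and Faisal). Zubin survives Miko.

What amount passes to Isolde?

Isolde receives £232,000.

The entire £1,740,000 passes to the siblings and their issue.
Counting each half-blood sibling's line as half a unit, there are 5/2 units in £1,740,000, so one unit is £696,000. Whole-blood lines (Amira and Beatrix) take £696,000 each; half-blood lines (Zubin) take £348,000 each.
Amira's share (£696,000) is divided into 2 shares of £348,000: Nikolai and Pablo each take £348,000.
Beatrix's share (£696,000) is divided into 3 shares of £232,000: Isolde, Ulla, and Faisal each take £232,000.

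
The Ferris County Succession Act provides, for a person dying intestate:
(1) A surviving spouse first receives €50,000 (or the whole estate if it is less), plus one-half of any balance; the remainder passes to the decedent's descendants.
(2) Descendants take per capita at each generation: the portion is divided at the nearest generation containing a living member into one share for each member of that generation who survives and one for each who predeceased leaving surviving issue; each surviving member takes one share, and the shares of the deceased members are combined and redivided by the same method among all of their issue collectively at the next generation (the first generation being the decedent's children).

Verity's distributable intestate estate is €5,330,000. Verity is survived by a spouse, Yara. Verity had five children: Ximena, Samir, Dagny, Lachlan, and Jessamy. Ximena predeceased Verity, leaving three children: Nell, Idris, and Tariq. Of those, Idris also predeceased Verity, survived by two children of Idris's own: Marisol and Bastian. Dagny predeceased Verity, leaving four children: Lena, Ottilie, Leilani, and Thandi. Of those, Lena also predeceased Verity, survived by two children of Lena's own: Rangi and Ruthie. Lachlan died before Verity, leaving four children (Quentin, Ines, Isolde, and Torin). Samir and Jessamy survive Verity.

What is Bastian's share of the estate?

Bastian receives €72,000.

Yara first takes €50,000, leaving a balance of €5,280,000. Yara then takes one-half of the balance (€2,640,000), for a total of €2,690,000. The remaining €2,640,000 passes to the descendants.
The descendants' portion (€2,640,000) is divided at the children's generation into 5 shares of €528,000. Samir and Jessamy each take €528,000. The 3 shares of the deceased (Ximena, Dagny, and Lachlan) are combined into a pool of €1,584,000.
That pool (€1,584,000) is divided at the grandchildren's generation into 11 shares of €144,000. Nell, Tariq, Ottilie, Leilani, Thandi, Quentin, Ines, Isolde, and Torin each take €144,000. The 2 shares of the deceased (Idris and Lena) are combined into a pool of €288,000.
That pool (€288,000) is divided at the great-grandchildren's generation equally among Marisol, Bastian, Rangi, and Ruthie: €72,000 each.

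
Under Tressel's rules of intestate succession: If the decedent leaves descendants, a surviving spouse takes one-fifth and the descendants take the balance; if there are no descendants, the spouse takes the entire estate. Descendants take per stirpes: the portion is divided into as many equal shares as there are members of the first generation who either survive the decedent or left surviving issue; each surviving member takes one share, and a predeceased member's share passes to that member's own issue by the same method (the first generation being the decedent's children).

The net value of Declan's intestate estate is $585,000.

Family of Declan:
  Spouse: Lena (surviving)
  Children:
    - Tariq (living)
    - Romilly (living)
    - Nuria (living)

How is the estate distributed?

Lena: $117,000; Tariq: $156,000; Romilly: $156,000; Nuria: $156,000

Lena takes one-fifth of $585,000 = $117,000. The remaining $468,000 passes to the descendants.
The descendants' portion ($468,000) is divided into 3 shares of $156,000: Tariq, Romilly, and Nuria each take $156,000.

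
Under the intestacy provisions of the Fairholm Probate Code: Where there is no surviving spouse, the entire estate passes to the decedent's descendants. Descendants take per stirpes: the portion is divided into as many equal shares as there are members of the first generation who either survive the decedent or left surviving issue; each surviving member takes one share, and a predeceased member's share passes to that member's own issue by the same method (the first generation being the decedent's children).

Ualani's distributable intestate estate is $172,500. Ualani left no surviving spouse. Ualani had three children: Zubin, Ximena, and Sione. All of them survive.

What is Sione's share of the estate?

Sione receives $57,500.

The entire $172,500 passes to the descendants.
That amount ($172,500) is divided into 3 shares of $57,500: Zubin, Ximena, and Sione each take $57,500.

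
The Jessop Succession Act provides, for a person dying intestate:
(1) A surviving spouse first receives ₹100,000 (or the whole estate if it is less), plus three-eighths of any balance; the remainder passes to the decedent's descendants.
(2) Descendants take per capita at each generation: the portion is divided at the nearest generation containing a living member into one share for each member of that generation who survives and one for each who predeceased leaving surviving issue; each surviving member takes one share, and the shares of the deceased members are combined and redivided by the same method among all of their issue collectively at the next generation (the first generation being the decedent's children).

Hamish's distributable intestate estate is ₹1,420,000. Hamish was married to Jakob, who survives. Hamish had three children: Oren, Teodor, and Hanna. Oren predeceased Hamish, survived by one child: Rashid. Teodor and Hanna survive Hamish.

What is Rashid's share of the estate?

Rashid receives ₹275,000.

Jakob first takes ₹100,000, leaving a balance of ₹1,320,000. Jakob then takes three-eighths of the balance (₹495,000), for a total of ₹595,000. The remaining ₹825,000 passes to the descendants.
The descendants' portion (₹825,000) is divided at the children's generation into 3 shares of ₹275,000. Teodor and Hanna each take ₹275,000. The remaining share for the deceased Oren (₹275,000) is carried to the next generation.
That pool (₹275,000) passes entirely to Rashid, the sole taker at the grandchildren's generation.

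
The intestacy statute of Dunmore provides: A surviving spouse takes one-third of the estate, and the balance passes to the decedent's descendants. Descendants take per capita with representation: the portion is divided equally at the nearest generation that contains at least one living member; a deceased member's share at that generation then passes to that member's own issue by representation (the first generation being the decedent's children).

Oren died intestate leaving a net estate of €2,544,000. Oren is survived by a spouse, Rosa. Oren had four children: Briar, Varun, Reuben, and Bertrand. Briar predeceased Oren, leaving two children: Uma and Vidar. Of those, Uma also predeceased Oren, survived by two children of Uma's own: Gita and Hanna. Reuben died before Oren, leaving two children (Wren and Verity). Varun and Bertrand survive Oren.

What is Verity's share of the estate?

Rosa takes one-third of €2,544,000 = €848,000. The remaining €1,696,000 passes to the descendants.
The descendants' portion (€1,696,000) is divided into 4 shares of €424,000: Varun and Bertrand each take €424,000; Briar's €424,000 share passes to Briar's issue; Reuben's €424,000 share passes to Reuben's issue.
Briar's share (€424,000) is divided into 2 shares of €212,000: Vidar takes €212,000; Uma's €212,000 share passes to Uma's issue.
Uma's share (€212,000) is divided into 2 shares of €106,000: Gita and Hanna each take €106,000.
Reuben's share (€424,000) is divided into 2 shares of €212,000: Wren and Verity each take €212,000.

Verity receives €212,000.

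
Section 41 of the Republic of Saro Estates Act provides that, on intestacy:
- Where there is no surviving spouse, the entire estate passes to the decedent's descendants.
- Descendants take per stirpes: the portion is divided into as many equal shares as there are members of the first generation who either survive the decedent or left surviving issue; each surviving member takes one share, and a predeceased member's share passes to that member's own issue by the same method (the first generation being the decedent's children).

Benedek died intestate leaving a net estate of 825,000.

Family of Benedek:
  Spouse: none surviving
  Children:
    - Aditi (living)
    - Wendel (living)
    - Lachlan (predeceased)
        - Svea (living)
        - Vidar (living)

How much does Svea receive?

The entire 825,000 passes to the descendants.
That amount (825,000) is divided into 3 shares of 275,000: Aditi and Wendel each take 275,000; Lachlan's 275,000 share passes to Lachlan's issue.
Lachlan's share (275,000) is divided into 2 shares of 137,500: Svea and Vidar each take 137,500.

Svea receives 137,500.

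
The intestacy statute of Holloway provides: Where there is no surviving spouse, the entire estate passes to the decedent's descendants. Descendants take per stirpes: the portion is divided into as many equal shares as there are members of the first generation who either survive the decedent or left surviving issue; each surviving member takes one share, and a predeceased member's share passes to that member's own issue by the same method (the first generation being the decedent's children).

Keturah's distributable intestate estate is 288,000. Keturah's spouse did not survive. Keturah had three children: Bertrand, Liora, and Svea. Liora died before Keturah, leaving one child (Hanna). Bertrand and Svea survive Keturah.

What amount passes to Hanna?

Hanna receives 96,000.

The entire 288,000 passes to the descendants.
That amount (288,000) is divided into 3 shares of 96,000: Bertrand and Svea each take 96,000; Liora's 96,000 share passes to Liora's issue.
Liora's share (96,000) passes entirely to Hanna.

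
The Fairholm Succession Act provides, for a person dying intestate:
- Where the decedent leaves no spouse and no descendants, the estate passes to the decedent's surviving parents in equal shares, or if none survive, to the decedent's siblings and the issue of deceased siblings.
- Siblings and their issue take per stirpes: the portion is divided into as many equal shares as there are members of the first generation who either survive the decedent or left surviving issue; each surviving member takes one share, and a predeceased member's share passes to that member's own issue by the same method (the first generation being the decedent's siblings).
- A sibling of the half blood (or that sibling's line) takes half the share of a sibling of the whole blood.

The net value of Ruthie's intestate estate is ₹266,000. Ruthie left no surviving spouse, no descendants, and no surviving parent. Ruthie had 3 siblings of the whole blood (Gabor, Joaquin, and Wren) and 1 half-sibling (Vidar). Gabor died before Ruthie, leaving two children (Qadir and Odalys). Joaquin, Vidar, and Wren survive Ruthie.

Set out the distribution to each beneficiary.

Qadir: ₹38,000; Odalys: ₹38,000; Joaquin: ₹76,000; Vidar: ₹38,000; Wren: ₹76,000

The entire ₹266,000 passes to the siblings and their issue.
Counting each half-blood sibling's line as half a unit, there are 7/2 units in ₹266,000, so one unit is ₹76,000. Whole-blood lines (Gabor, Joaquin, and Wren) take ₹76,000 each; half-blood lines (Vidar) take ₹38,000 each.
Gabor's share (₹76,000) is divided into 2 shares of ₹38,000: Qadir and Odalys each take ₹38,000.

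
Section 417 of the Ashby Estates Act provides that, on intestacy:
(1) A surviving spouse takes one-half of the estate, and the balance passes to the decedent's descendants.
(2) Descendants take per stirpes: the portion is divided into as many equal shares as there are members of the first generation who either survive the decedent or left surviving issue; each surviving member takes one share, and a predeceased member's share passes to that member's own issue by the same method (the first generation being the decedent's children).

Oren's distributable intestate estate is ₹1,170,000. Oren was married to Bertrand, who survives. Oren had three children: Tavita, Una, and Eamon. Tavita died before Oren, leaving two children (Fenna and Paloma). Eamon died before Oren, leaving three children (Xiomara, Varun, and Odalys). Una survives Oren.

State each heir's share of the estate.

Bertrand: ₹585,000; Fenna: ₹97,500; Paloma: ₹97,500; Una: ₹195,000; Xiomara: ₹65,000; Varun: ₹65,000; Odalys: ₹65,000

Bertrand takes one-half of ₹1,170,000 = ₹585,000. The remaining ₹585,000 passes to the descendants.
The descendants' portion (₹585,000) is divided into 3 shares of ₹195,000: Una takes ₹195,000; Tavita's ₹195,000 share passes to Tavita's issue; Eamon's ₹195,000 share passes to Eamon's issue.
Tavita's share (₹195,000) is divided into 2 shares of ₹97,500: Fenna and Paloma each take ₹97,500.
Eamon's share (₹195,000) is divided into 3 shares of ₹65,000: Xiomara, Varun, and Odalys each take ₹65,000.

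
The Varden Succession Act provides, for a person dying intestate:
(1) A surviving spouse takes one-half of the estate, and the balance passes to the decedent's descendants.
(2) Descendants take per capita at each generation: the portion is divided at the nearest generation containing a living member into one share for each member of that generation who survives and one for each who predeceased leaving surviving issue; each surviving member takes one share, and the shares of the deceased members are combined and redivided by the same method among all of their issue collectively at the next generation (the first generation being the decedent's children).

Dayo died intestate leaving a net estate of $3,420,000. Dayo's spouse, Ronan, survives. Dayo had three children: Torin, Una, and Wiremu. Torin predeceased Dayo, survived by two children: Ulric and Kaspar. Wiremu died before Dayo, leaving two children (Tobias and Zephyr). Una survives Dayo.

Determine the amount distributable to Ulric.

Ulric receives $285,000.

Ronan takes one-half of $3,420,000 = $1,710,000. The remaining $1,710,000 passes to the descendants.
The descendants' portion ($1,710,000) is divided at the children's generation into 3 shares of $570,000. Una takes $570,000. The 2 shares of the deceased (Torin and Wiremu) are combined into a pool of $1,140,000.
That pool ($1,140,000) is divided at the grandchildren's generation equally among Ulric, Kaspar, Tobias, and Zephyr: $285,000 each.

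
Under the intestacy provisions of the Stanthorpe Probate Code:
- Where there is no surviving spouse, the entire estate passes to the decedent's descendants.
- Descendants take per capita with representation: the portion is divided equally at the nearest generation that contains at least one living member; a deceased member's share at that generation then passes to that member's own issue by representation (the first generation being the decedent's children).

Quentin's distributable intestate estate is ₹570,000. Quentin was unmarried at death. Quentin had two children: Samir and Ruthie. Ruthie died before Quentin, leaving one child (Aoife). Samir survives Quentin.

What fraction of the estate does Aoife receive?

The entire ₹570,000 passes to the descendants.
That amount (₹570,000) is divided into 2 shares of ₹285,000: Samir takes ₹285,000; Ruthie's ₹285,000 share passes to Ruthie's issue.
Ruthie's share (₹285,000) passes entirely to Aoife.

Aoife receives 1/2 of the estate.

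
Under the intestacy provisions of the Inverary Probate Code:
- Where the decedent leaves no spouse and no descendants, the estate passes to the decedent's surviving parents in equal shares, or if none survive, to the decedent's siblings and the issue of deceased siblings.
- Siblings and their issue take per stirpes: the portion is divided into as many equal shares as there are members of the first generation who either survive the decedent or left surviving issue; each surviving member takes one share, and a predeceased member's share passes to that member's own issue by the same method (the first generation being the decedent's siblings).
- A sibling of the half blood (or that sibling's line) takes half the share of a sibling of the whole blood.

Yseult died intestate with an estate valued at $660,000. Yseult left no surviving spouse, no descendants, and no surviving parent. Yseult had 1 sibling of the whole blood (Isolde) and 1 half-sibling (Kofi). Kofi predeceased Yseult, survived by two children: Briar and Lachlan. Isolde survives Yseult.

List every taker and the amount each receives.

The entire $660,000 passes to the siblings and their issue.
Counting each half-blood sibling's line as half a unit, there are 3/2 units in $660,000, so one unit is $440,000. Whole-blood lines (Isolde) take $440,000 each; half-blood lines (Kofi) take $220,000 each.
Kofi's share ($220,000) is divided into 2 shares of $110,000: Briar and Lachlan each take $110,000.

Briar: $110,000; Lachlan: $110,000; Isolde: $440,000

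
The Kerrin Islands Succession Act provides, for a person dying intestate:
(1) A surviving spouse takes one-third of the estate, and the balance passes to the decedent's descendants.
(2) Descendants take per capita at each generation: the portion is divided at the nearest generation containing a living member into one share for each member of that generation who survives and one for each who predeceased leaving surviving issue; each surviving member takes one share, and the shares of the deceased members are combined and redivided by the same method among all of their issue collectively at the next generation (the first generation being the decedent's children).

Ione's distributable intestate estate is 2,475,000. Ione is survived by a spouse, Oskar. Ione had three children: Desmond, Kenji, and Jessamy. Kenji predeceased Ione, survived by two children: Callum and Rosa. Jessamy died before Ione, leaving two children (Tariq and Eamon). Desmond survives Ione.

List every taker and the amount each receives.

Oskar: 825,000; Desmond: 550,000; Callum: 275,000; Rosa: 275,000; Tariq: 275,000; Eamon: 275,000

Oskar takes one-third of 2,475,000 = 825,000. The remaining 1,650,000 passes to the descendants.
The descendants' portion (1,650,000) is divided at the children's generation into 3 shares of 550,000. Desmond takes 550,000. The 2 shares of the deceased (Kenji and Jessamy) are combined into a pool of 1,100,000.
That pool (1,100,000) is divided at the grandchildren's generation equally among Callum, Rosa, Tariq, and Eamon: 275,000 each.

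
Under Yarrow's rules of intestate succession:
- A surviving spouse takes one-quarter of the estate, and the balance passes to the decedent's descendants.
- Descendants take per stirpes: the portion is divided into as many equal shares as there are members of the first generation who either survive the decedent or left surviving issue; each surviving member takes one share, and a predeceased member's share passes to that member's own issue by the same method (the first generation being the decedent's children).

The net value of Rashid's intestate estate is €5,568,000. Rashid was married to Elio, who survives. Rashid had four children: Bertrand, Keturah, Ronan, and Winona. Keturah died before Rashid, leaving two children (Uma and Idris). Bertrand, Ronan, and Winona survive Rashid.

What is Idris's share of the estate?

Elio takes one-quarter of €5,568,000 = €1,392,000. The remaining €4,176,000 passes to the descendants.
The descendants' portion (€4,176,000) is divided into 4 shares of €1,044,000: Bertrand, Ronan, and Winona each take €1,044,000; Keturah's €1,044,000 share passes to Keturah's issue.
Keturah's share (€1,044,000) is divided into 2 shares of €522,000: Uma and Idris each take €522,000.

Idris receives €522,000.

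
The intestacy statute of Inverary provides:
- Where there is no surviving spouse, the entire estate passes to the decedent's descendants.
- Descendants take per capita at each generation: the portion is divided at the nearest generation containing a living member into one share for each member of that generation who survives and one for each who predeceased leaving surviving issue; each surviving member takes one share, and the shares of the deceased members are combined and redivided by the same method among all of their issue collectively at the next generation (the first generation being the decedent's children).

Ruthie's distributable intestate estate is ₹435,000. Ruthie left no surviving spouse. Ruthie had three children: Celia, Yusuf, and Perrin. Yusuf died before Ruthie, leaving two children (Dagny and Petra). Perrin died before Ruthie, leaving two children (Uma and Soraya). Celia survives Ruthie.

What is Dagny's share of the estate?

Dagny receives ₹72,500.

The entire ₹435,000 passes to the descendants.
That amount (₹435,000) is divided at the children's generation into 3 shares of ₹145,000. Celia takes ₹145,000. The 2 shares of the deceased (Yusuf and Perrin) are combined into a pool of ₹290,000.
That pool (₹290,000) is divided at the grandchildren's generation equally among Dagny, Petra, Uma, and Soraya: ₹72,500 each.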